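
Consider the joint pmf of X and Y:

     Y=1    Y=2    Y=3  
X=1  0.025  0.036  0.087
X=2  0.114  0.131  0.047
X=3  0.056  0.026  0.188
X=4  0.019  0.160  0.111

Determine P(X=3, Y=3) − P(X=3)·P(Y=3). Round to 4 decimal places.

0.0711

P(X=3) = 0.056 + 0.026 + 0.188 = 0.270.
P(Y=3) = 0.087 + 0.047 + 0.188 + 0.111 = 0.433.
P(X=3, Y=3) − P(X=3)P(Y=3) = 0.188 − 0.270×0.433 = 0.0711.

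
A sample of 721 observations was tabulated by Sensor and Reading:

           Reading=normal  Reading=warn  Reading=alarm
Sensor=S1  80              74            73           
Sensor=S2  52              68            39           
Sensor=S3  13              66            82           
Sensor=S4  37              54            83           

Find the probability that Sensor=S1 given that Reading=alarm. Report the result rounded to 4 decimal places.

0.2635

Total with Reading=alarm: 73 + 39 + 82 + 83 = 277.
P(Sensor=S1 | Reading=alarm) = 73/277 = 0.2635.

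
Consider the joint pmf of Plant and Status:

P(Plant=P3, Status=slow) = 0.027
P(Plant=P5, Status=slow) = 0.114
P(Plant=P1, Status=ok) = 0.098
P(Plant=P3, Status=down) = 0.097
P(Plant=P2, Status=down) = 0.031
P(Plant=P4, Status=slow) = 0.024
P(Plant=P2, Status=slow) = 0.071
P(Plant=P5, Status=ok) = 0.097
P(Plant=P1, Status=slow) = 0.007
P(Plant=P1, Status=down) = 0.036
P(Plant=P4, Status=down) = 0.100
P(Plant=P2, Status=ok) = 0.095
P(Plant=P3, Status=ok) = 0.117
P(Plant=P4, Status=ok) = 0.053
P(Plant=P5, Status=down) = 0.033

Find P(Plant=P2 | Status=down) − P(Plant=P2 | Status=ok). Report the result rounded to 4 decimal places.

P(Status=down) = 0.036 + 0.031 + 0.097 + 0.100 + 0.033 = 0.297; P(Plant=P2 | Status=down) = 0.031/0.297 = 0.10438.
P(Status=ok) = 0.098 + 0.095 + 0.117 + 0.053 + 0.097 = 0.460; P(Plant=P2 | Status=ok) = 0.095/0.460 = 0.20652.
Difference = -0.1021.

-0.1021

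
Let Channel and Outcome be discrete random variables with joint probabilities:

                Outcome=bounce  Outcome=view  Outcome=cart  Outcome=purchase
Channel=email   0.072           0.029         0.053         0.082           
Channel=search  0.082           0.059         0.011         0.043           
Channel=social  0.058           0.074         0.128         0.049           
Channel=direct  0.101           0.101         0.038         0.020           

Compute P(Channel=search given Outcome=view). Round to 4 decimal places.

P(Outcome=view) = 0.029 + 0.059 + 0.074 + 0.101 = 0.263.
P(Channel=search | Outcome=view) = 0.059/0.263 = 0.2243.

0.2243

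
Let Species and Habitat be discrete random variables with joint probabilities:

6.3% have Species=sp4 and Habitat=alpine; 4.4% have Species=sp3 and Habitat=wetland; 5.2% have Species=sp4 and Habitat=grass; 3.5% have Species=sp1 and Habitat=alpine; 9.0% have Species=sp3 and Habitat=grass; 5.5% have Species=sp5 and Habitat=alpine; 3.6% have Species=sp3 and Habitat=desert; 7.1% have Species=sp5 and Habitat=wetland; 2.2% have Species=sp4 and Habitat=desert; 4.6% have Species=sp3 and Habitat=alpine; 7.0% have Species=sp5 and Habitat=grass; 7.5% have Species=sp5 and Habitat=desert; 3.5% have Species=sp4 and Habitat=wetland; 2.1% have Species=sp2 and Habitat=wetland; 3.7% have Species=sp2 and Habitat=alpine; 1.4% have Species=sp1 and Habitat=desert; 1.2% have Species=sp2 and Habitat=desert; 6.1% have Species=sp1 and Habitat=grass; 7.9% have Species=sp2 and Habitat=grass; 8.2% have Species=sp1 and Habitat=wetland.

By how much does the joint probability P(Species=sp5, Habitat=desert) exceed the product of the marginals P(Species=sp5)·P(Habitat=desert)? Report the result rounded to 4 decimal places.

0.0319

P(Species=sp5) = 0.070 + 0.071 + 0.075 + 0.055 = 0.271.
P(Habitat=desert) = 0.014 + 0.012 + 0.036 + 0.022 + 0.075 = 0.159.
P(Species=sp5, Habitat=desert) − P(Species=sp5)P(Habitat=desert) = 0.075 − 0.271×0.159 = 0.0319.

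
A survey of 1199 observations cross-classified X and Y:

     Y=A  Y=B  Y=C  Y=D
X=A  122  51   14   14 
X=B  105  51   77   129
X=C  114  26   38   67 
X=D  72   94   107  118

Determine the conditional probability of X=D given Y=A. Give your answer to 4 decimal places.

Total with Y=A: 122 + 105 + 114 + 72 = 413.
P(X=D | Y=A) = 72/413 = 0.1743.

0.1743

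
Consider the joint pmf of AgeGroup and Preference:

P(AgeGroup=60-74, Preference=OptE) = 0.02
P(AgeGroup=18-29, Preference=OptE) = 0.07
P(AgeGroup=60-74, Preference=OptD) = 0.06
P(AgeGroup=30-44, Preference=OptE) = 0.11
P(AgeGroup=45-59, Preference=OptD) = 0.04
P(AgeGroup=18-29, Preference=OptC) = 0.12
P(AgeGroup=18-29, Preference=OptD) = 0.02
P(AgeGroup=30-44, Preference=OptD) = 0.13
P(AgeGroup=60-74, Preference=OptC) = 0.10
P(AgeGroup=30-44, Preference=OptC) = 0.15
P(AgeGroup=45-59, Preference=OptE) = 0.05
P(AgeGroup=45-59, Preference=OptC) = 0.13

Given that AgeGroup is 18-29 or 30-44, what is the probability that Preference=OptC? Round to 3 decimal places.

P(AgeGroup=18-29) = 0.12 + 0.02 + 0.07 = 0.21.
P(AgeGroup=30-44) = 0.15 + 0.13 + 0.11 = 0.39.
P(AgeGroup ∈ {18-29, 30-44}) = 0.21 + 0.39 = 0.60; P(Preference=OptC, AgeGroup ∈ {18-29, 30-44}) = 0.12 + 0.15 = 0.27.
P(Preference=OptC | AgeGroup ∈ {18-29, 30-44}) = 0.27/0.60 = 0.450.

0.450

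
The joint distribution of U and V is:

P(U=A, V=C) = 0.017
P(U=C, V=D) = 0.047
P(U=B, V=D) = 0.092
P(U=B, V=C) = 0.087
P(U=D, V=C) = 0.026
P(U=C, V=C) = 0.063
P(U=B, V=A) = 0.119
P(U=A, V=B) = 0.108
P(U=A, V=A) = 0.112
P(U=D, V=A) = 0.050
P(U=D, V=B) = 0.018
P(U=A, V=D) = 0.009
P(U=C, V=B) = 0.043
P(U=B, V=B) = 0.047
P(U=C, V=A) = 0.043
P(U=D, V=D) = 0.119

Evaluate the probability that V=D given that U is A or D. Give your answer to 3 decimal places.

0.279

P(U=A) = 0.112 + 0.108 + 0.017 + 0.009 = 0.246.
P(U=D) = 0.050 + 0.018 + 0.026 + 0.119 = 0.213.
P(U ∈ {A, D}) = 0.246 + 0.213 = 0.459; P(V=D, U ∈ {A, D}) = 0.009 + 0.119 = 0.128.
P(V=D | U ∈ {A, D}) = 0.128/0.459 = 0.279.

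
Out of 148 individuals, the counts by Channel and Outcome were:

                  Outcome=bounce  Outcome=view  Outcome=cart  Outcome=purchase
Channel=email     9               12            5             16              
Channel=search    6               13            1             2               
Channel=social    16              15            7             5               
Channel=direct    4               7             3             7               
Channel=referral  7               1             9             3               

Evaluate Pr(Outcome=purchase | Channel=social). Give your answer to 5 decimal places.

Total with Channel=social: 16 + 15 + 7 + 5 = 43.
P(Outcome=purchase | Channel=social) = 5/43 = 0.11628.

0.11628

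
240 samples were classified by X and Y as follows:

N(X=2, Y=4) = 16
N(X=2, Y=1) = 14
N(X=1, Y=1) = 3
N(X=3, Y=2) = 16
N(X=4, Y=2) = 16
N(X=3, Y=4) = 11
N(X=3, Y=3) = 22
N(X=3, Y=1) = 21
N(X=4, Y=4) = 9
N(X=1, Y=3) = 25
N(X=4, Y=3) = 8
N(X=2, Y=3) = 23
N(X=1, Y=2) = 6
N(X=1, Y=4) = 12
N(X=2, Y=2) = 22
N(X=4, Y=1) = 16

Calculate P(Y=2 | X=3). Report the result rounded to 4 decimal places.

0.2286

Total with X=3: 21 + 16 + 22 + 11 = 70.
P(Y=2 | X=3) = 16/70 = 0.2286.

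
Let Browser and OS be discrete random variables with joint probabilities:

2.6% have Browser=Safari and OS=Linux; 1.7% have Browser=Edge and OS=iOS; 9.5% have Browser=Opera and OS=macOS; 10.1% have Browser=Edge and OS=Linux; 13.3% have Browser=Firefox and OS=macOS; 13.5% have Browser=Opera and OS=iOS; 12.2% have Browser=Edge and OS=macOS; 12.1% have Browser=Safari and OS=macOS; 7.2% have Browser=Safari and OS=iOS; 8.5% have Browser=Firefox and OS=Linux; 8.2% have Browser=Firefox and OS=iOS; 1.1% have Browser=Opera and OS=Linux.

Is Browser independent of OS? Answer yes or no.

P(Browser=Opera) = 0.241 and P(OS=iOS) = 0.306, so their product is 0.07375, but P(Browser=Opera, OS=iOS) = 0.135. Since these differ, Browser and OS are not independent.

no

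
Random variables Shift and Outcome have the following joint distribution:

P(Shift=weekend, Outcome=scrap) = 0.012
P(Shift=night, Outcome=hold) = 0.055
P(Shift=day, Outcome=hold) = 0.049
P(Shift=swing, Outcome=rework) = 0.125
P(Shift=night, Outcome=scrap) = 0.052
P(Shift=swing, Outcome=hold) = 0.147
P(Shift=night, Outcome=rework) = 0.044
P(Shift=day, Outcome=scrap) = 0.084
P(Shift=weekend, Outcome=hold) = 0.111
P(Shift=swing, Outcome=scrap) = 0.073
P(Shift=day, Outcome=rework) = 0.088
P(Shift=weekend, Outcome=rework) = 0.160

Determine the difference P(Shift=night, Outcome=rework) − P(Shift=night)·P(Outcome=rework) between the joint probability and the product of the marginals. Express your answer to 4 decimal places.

P(Shift=night) = 0.044 + 0.052 + 0.055 = 0.151.
P(Outcome=rework) = 0.088 + 0.125 + 0.044 + 0.160 = 0.417.
P(Shift=night, Outcome=rework) − P(Shift=night)P(Outcome=rework) = 0.044 − 0.151×0.417 = -0.0190.

-0.0190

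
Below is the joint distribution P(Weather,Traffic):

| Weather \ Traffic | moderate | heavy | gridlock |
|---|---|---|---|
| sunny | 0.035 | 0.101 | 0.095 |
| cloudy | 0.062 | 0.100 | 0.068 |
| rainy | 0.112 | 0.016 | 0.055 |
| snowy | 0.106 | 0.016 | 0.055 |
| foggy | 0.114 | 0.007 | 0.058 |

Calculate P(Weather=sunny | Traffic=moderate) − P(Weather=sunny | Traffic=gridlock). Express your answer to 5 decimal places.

-0.20542

P(Traffic=moderate) = 0.035 + 0.062 + 0.112 + 0.106 + 0.114 = 0.429; P(Weather=sunny | Traffic=moderate) = 0.035/0.429 = 0.081585.
P(Traffic=gridlock) = 0.095 + 0.068 + 0.055 + 0.055 + 0.058 = 0.331; P(Weather=sunny | Traffic=gridlock) = 0.095/0.331 = 0.287009.
Difference = -0.20542.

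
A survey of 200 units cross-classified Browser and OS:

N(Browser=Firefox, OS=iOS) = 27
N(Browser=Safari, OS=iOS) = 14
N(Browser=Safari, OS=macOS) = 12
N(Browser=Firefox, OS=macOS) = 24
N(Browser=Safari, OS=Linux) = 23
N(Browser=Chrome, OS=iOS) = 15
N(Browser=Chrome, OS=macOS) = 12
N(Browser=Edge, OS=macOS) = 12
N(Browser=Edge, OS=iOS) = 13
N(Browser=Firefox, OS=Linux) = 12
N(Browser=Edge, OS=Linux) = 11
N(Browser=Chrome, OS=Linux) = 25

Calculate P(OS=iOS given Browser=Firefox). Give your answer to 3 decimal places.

Total with Browser=Firefox: 24 + 12 + 27 = 63.
P(OS=iOS | Browser=Firefox) = 27/63 = 0.429.

0.429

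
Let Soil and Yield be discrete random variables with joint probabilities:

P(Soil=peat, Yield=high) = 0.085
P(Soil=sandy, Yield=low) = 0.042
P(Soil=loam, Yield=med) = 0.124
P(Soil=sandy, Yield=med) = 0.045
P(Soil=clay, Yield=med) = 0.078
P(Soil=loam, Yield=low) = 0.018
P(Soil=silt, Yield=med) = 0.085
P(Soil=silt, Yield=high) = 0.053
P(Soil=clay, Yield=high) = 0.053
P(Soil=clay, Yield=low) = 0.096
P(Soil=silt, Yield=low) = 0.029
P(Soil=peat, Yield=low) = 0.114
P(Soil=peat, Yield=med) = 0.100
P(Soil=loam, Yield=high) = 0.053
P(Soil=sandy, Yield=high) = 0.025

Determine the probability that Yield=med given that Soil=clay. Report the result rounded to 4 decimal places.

P(Soil=clay) = 0.096 + 0.078 + 0.053 = 0.227.
P(Yield=med | Soil=clay) = 0.078/0.227 = 0.3436.

0.3436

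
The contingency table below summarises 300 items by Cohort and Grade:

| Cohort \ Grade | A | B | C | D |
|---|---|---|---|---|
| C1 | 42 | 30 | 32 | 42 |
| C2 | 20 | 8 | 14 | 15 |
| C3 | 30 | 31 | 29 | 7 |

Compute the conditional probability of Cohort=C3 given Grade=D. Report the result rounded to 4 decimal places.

0.1094

Total with Grade=D: 42 + 15 + 7 = 64.
P(Cohort=C3 | Grade=D) = 7/64 = 0.1094.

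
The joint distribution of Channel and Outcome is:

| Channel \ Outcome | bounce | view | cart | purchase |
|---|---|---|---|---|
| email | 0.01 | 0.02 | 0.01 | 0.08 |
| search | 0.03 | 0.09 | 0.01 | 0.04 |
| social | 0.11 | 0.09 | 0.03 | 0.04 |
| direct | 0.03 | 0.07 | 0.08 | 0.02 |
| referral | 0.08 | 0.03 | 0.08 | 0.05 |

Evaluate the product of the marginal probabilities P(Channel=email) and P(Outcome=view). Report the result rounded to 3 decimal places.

0.036

P(Channel=email) = 0.01 + 0.02 + 0.01 + 0.08 = 0.12.
P(Outcome=view) = 0.02 + 0.09 + 0.09 + 0.07 + 0.03 = 0.30.
Product: 0.12 × 0.30 = 0.036.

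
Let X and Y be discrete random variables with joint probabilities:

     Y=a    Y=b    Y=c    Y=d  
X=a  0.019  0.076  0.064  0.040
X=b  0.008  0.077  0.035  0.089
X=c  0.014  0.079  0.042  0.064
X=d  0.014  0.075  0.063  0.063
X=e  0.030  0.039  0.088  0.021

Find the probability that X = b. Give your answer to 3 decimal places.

P(X=b) = 0.008 + 0.077 + 0.035 + 0.089 = 0.209.

0.209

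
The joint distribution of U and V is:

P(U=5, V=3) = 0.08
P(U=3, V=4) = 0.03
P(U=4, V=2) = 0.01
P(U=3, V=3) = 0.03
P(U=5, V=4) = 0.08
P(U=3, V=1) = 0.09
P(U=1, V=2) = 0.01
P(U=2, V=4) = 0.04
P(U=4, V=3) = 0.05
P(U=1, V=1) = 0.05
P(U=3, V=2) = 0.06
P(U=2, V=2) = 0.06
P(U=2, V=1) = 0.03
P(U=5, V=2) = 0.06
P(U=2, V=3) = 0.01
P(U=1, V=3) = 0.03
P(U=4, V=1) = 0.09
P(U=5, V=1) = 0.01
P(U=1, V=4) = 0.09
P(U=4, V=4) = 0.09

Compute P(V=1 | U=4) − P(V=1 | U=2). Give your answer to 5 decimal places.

0.16071

P(U=4) = 0.09 + 0.01 + 0.05 + 0.09 = 0.24; P(V=1 | U=4) = 0.09/0.24 = 0.375000.
P(U=2) = 0.03 + 0.06 + 0.01 + 0.04 = 0.14; P(V=1 | U=2) = 0.03/0.14 = 0.214286.
Difference = 0.16071.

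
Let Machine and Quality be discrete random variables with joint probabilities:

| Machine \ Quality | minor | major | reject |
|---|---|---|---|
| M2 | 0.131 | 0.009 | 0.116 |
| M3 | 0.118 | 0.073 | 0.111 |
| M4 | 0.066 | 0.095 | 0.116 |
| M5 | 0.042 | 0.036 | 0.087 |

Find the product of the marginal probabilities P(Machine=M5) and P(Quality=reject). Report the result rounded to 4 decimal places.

P(Machine=M5) = 0.042 + 0.036 + 0.087 = 0.165.
P(Quality=reject) = 0.116 + 0.111 + 0.116 + 0.087 = 0.430.
Product: 0.165 × 0.430 = 0.0710.

0.0710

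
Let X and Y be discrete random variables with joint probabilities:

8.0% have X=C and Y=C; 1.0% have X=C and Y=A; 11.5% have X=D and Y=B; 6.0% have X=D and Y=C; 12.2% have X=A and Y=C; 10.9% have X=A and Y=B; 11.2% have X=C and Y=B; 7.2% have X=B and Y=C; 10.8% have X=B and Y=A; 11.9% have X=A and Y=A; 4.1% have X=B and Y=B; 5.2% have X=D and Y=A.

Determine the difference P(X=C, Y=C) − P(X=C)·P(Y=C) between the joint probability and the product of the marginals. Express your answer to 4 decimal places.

0.0125

P(X=C) = 0.010 + 0.112 + 0.080 = 0.202.
P(Y=C) = 0.122 + 0.072 + 0.080 + 0.060 = 0.334.
P(X=C, Y=C) − P(X=C)P(Y=C) = 0.080 − 0.202×0.334 = 0.0125.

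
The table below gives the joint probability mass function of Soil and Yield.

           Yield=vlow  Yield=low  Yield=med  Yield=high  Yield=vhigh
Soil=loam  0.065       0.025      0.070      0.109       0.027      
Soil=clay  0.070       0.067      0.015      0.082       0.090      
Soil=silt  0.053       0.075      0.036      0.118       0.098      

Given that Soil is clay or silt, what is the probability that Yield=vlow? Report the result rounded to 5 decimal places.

P(Soil=clay) = 0.070 + 0.067 + 0.015 + 0.082 + 0.090 = 0.324.
P(Soil=silt) = 0.053 + 0.075 + 0.036 + 0.118 + 0.098 = 0.380.
P(Soil ∈ {clay, silt}) = 0.324 + 0.380 = 0.704; P(Yield=vlow, Soil ∈ {clay, silt}) = 0.070 + 0.053 = 0.123.
P(Yield=vlow | Soil ∈ {clay, silt}) = 0.123/0.704 = 0.17472.

0.17472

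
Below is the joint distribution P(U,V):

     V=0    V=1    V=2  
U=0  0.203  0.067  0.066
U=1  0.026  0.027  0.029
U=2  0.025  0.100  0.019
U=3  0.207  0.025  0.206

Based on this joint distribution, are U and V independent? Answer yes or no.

P(U=3) = 0.438 and P(V=1) = 0.219, so their product is 0.09592, but P(U=3, V=1) = 0.025. Since these differ, U and V are not independent.

no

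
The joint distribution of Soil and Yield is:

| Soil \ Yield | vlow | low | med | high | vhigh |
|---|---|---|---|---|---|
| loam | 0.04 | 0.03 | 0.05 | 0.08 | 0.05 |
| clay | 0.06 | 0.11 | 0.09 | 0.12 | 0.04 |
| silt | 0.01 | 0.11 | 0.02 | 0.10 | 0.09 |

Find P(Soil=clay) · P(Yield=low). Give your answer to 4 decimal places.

0.1050

P(Soil=clay) = 0.06 + 0.11 + 0.09 + 0.12 + 0.04 = 0.42.
P(Yield=low) = 0.03 + 0.11 + 0.11 = 0.25.
Product: 0.42 × 0.25 = 0.1050.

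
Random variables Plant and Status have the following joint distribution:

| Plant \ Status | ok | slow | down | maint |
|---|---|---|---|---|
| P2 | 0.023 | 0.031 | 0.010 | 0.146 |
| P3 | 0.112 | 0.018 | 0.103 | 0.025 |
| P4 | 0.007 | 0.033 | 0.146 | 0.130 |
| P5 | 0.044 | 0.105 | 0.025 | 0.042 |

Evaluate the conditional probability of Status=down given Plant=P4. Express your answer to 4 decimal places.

0.4620

P(Plant=P4) = 0.007 + 0.033 + 0.146 + 0.130 = 0.316.
P(Status=down | Plant=P4) = 0.146/0.316 = 0.4620.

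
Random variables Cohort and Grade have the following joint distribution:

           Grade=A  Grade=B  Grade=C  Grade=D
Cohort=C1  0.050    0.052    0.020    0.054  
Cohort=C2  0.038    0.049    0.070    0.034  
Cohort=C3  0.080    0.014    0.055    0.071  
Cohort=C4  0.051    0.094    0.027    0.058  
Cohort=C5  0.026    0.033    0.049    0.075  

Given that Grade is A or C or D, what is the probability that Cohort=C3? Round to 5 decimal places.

P(Grade=A) = 0.050 + 0.038 + 0.080 + 0.051 + 0.026 = 0.245.
P(Grade=C) = 0.020 + 0.070 + 0.055 + 0.027 + 0.049 = 0.221.
P(Grade=D) = 0.054 + 0.034 + 0.071 + 0.058 + 0.075 = 0.292.
P(Grade ∈ {A, C, D}) = 0.245 + 0.221 + 0.292 = 0.758; P(Cohort=C3, Grade ∈ {A, C, D}) = 0.080 + 0.055 + 0.071 = 0.206.
P(Cohort=C3 | Grade ∈ {A, C, D}) = 0.206/0.758 = 0.27177.

0.27177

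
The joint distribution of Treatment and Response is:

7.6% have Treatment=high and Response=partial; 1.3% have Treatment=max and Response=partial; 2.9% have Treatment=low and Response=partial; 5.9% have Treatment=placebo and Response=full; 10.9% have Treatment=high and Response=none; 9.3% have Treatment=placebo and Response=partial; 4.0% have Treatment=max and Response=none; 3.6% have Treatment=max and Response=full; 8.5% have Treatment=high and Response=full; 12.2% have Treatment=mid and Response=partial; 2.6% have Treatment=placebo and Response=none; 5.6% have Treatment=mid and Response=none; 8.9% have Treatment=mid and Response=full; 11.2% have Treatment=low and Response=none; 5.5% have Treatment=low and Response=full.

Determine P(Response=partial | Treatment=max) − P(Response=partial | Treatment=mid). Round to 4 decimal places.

P(Treatment=max) = 0.040 + 0.013 + 0.036 = 0.089; P(Response=partial | Treatment=max) = 0.013/0.089 = 0.14607.
P(Treatment=mid) = 0.056 + 0.122 + 0.089 = 0.267; P(Response=partial | Treatment=mid) = 0.122/0.267 = 0.45693.
Difference = -0.3109.

-0.3109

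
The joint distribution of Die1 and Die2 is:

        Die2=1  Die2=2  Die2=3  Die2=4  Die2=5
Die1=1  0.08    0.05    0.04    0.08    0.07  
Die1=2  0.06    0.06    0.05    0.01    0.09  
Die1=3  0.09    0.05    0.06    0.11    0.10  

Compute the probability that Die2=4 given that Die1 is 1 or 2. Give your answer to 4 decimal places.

P(Die1=1) = 0.08 + 0.05 + 0.04 + 0.08 + 0.07 = 0.32.
P(Die1=2) = 0.06 + 0.06 + 0.05 + 0.01 + 0.09 = 0.27.
P(Die1 ∈ {1, 2}) = 0.32 + 0.27 = 0.59; P(Die2=4, Die1 ∈ {1, 2}) = 0.08 + 0.01 = 0.09.
P(Die2=4 | Die1 ∈ {1, 2}) = 0.09/0.59 = 0.1525.

0.1525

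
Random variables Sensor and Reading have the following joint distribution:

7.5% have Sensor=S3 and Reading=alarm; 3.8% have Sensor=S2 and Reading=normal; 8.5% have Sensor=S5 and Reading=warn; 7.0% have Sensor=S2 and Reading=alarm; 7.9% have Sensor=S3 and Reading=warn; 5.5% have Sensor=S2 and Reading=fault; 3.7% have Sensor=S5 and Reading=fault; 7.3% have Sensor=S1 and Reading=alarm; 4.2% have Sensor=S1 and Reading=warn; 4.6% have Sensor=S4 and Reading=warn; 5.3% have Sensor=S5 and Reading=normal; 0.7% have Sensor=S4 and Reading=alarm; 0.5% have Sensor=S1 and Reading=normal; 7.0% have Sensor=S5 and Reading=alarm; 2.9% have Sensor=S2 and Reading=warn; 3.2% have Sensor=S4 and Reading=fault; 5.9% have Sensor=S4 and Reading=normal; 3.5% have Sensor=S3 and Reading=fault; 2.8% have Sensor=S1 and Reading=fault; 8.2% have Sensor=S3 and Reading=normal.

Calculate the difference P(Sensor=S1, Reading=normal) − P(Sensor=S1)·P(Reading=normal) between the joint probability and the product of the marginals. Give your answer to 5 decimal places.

P(Sensor=S1) = 0.005 + 0.042 + 0.073 + 0.028 = 0.148.
P(Reading=normal) = 0.005 + 0.038 + 0.082 + 0.059 + 0.053 = 0.237.
P(Sensor=S1, Reading=normal) − P(Sensor=S1)P(Reading=normal) = 0.005 − 0.148×0.237 = -0.03008.

-0.03008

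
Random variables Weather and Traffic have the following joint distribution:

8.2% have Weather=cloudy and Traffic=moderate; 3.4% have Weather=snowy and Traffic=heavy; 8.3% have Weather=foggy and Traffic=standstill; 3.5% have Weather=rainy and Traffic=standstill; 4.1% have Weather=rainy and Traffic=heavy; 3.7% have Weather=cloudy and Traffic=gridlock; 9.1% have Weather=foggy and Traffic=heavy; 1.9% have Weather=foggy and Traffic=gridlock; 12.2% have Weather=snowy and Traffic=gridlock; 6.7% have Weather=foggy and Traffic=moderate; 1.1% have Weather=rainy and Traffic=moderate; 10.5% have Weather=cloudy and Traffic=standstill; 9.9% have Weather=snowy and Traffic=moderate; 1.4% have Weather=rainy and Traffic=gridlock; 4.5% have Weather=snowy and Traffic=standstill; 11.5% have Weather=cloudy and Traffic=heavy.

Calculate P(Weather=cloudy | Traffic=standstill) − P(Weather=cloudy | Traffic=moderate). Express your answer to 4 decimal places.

0.0752

P(Traffic=standstill) = 0.105 + 0.035 + 0.045 + 0.083 = 0.268; P(Weather=cloudy | Traffic=standstill) = 0.105/0.268 = 0.39179.
P(Traffic=moderate) = 0.082 + 0.011 + 0.099 + 0.067 = 0.259; P(Weather=cloudy | Traffic=moderate) = 0.082/0.259 = 0.31660.
Difference = 0.0752.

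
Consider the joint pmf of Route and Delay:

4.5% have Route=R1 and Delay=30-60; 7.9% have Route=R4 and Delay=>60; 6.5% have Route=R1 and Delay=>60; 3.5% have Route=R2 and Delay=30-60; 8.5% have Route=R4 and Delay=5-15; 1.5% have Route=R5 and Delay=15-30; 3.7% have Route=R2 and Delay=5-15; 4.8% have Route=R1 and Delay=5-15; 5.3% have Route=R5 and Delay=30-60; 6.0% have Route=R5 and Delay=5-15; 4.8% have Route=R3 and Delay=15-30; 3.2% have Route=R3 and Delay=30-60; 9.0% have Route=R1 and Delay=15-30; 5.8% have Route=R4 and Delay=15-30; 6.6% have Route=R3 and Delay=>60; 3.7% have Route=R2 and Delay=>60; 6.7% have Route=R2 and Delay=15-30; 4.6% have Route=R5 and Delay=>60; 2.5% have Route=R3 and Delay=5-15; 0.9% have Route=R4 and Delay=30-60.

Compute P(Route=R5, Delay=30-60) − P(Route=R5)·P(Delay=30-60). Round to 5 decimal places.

P(Route=R5) = 0.060 + 0.015 + 0.053 + 0.046 = 0.174.
P(Delay=30-60) = 0.045 + 0.035 + 0.032 + 0.009 + 0.053 = 0.174.
P(Route=R5, Delay=30-60) − P(Route=R5)P(Delay=30-60) = 0.053 − 0.174×0.174 = 0.02272.

0.02272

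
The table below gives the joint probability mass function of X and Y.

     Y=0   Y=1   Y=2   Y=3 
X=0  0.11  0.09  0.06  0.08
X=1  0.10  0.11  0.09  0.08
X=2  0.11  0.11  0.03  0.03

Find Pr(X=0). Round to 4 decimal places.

0.3400

P(X=0) = 0.11 + 0.09 + 0.06 + 0.08 = 0.34.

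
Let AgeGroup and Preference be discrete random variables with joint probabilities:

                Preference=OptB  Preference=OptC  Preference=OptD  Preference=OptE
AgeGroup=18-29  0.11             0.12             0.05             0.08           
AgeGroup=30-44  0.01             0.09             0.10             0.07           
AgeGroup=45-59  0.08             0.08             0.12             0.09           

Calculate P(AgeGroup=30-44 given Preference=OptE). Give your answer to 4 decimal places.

0.2917

P(Preference=OptE) = 0.08 + 0.07 + 0.09 = 0.24.
P(AgeGroup=30-44 | Preference=OptE) = 0.07/0.24 = 0.2917.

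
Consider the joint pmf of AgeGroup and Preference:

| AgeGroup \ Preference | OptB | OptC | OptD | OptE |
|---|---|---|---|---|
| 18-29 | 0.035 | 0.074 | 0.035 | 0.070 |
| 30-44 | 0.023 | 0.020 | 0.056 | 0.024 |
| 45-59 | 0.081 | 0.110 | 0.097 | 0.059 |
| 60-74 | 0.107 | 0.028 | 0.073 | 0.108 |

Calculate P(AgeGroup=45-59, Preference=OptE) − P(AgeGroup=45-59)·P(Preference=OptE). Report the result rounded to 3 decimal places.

-0.032

P(AgeGroup=45-59) = 0.081 + 0.110 + 0.097 + 0.059 = 0.347.
P(Preference=OptE) = 0.070 + 0.024 + 0.059 + 0.108 = 0.261.
P(AgeGroup=45-59, Preference=OptE) − P(AgeGroup=45-59)P(Preference=OptE) = 0.059 − 0.347×0.261 = -0.032.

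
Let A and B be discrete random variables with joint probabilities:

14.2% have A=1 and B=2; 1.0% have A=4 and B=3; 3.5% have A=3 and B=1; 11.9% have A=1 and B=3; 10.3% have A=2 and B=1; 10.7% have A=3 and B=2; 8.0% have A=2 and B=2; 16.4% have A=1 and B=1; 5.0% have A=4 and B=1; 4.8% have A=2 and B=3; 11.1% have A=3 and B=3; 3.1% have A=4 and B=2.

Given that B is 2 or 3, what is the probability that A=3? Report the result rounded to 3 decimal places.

0.336

P(B=2) = 0.142 + 0.080 + 0.107 + 0.031 = 0.360.
P(B=3) = 0.119 + 0.048 + 0.111 + 0.010 = 0.288.
P(B ∈ {2, 3}) = 0.360 + 0.288 = 0.648; P(A=3, B ∈ {2, 3}) = 0.107 + 0.111 = 0.218.
P(A=3 | B ∈ {2, 3}) = 0.218/0.648 = 0.336.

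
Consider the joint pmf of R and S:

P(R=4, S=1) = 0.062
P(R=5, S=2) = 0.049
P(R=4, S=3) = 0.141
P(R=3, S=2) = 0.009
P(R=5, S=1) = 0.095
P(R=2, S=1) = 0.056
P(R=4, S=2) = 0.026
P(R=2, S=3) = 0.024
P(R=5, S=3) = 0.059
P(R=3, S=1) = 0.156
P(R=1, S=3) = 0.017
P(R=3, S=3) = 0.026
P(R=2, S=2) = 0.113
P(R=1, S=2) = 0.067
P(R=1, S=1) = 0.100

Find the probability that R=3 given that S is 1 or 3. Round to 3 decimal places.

0.247

P(S=1) = 0.100 + 0.056 + 0.156 + 0.062 + 0.095 = 0.469.
P(S=3) = 0.017 + 0.024 + 0.026 + 0.141 + 0.059 = 0.267.
P(S ∈ {1, 3}) = 0.469 + 0.267 = 0.736; P(R=3, S ∈ {1, 3}) = 0.156 + 0.026 = 0.182.
P(R=3 | S ∈ {1, 3}) = 0.182/0.736 = 0.247.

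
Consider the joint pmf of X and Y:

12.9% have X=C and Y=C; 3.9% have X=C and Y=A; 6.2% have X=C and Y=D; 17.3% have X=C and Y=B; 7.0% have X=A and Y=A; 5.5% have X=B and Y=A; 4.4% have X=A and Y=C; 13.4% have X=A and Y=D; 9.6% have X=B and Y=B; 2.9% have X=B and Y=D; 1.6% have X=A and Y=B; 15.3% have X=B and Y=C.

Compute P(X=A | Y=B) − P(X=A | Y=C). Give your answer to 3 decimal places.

P(Y=B) = 0.016 + 0.096 + 0.173 = 0.285; P(X=A | Y=B) = 0.016/0.285 = 0.0561.
P(Y=C) = 0.044 + 0.153 + 0.129 = 0.326; P(X=A | Y=C) = 0.044/0.326 = 0.1350.
Difference = -0.079.

-0.079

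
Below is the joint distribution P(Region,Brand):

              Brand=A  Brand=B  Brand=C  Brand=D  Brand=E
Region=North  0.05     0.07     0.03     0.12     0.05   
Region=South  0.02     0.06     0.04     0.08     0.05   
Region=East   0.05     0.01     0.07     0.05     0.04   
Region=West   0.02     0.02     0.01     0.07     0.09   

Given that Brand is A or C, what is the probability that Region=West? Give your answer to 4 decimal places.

0.1034

P(Brand=A) = 0.05 + 0.02 + 0.05 + 0.02 = 0.14.
P(Brand=C) = 0.03 + 0.04 + 0.07 + 0.01 = 0.15.
P(Brand ∈ {A, C}) = 0.14 + 0.15 = 0.29; P(Region=West, Brand ∈ {A, C}) = 0.02 + 0.01 = 0.03.
P(Region=West | Brand ∈ {A, C}) = 0.03/0.29 = 0.1034.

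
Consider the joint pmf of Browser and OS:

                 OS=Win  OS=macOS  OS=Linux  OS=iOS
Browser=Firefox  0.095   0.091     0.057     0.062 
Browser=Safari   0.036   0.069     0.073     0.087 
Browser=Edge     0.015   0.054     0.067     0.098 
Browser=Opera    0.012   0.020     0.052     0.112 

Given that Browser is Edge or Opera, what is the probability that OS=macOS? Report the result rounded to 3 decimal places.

P(Browser=Edge) = 0.015 + 0.054 + 0.067 + 0.098 = 0.234.
P(Browser=Opera) = 0.012 + 0.020 + 0.052 + 0.112 = 0.196.
P(Browser ∈ {Edge, Opera}) = 0.234 + 0.196 = 0.430; P(OS=macOS, Browser ∈ {Edge, Opera}) = 0.054 + 0.020 = 0.074.
P(OS=macOS | Browser ∈ {Edge, Opera}) = 0.074/0.430 = 0.172.

0.172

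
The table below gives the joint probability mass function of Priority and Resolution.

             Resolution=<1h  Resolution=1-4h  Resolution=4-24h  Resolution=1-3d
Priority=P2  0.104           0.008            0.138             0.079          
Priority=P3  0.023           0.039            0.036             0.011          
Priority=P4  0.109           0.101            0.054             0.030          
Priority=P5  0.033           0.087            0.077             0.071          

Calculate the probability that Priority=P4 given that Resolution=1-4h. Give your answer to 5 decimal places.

0.42979

P(Resolution=1-4h) = 0.008 + 0.039 + 0.101 + 0.087 = 0.235.
P(Priority=P4 | Resolution=1-4h) = 0.101/0.235 = 0.42979.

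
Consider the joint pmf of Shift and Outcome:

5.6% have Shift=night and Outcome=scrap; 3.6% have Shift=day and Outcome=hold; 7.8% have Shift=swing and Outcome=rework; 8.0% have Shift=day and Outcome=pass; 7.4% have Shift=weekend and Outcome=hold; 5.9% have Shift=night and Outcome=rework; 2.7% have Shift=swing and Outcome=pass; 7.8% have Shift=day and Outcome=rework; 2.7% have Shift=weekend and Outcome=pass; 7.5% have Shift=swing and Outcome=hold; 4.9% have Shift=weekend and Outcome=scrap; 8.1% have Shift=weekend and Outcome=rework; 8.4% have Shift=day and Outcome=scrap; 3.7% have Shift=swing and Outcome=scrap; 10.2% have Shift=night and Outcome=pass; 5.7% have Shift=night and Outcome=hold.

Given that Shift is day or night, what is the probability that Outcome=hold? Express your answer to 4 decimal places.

0.1685

P(Shift=day) = 0.080 + 0.078 + 0.084 + 0.036 = 0.278.
P(Shift=night) = 0.102 + 0.059 + 0.056 + 0.057 = 0.274.
P(Shift ∈ {day, night}) = 0.278 + 0.274 = 0.552; P(Outcome=hold, Shift ∈ {day, night}) = 0.036 + 0.057 = 0.093.
P(Outcome=hold | Shift ∈ {day, night}) = 0.093/0.552 = 0.1685.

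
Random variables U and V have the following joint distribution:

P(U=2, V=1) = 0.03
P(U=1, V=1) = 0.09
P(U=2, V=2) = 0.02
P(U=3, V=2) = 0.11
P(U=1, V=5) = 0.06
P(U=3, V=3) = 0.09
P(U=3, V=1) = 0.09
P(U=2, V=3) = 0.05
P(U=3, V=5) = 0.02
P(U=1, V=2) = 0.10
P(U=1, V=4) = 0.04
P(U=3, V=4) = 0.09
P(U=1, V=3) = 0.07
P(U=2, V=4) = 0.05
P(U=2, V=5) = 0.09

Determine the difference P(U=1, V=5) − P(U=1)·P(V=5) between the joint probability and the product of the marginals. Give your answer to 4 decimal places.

P(U=1) = 0.09 + 0.10 + 0.07 + 0.04 + 0.06 = 0.36.
P(V=5) = 0.06 + 0.09 + 0.02 = 0.17.
P(U=1, V=5) − P(U=1)P(V=5) = 0.06 − 0.36×0.17 = -0.0012.

-0.0012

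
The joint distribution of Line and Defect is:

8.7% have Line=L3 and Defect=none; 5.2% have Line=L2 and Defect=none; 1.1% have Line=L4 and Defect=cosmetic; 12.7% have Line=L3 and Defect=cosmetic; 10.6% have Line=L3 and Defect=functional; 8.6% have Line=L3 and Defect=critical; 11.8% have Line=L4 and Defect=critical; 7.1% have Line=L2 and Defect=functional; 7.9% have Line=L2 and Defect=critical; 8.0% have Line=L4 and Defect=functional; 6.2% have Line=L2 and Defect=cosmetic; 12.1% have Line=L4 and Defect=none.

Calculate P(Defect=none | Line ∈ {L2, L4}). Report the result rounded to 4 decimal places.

P(Line=L2) = 0.052 + 0.062 + 0.071 + 0.079 = 0.264.
P(Line=L4) = 0.121 + 0.011 + 0.080 + 0.118 = 0.330.
P(Line ∈ {L2, L4}) = 0.264 + 0.330 = 0.594; P(Defect=none, Line ∈ {L2, L4}) = 0.052 + 0.121 = 0.173.
P(Defect=none | Line ∈ {L2, L4}) = 0.173/0.594 = 0.2912.

0.2912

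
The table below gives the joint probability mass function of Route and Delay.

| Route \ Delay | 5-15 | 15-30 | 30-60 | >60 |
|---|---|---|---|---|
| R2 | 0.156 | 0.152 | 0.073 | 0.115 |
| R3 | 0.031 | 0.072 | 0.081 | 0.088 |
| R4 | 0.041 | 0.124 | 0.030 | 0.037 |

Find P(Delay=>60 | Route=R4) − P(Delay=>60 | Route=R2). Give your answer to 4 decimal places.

-0.0724

P(Route=R4) = 0.041 + 0.124 + 0.030 + 0.037 = 0.232; P(Delay=>60 | Route=R4) = 0.037/0.232 = 0.15948.
P(Route=R2) = 0.156 + 0.152 + 0.073 + 0.115 = 0.496; P(Delay=>60 | Route=R2) = 0.115/0.496 = 0.23185.
Difference = -0.0724.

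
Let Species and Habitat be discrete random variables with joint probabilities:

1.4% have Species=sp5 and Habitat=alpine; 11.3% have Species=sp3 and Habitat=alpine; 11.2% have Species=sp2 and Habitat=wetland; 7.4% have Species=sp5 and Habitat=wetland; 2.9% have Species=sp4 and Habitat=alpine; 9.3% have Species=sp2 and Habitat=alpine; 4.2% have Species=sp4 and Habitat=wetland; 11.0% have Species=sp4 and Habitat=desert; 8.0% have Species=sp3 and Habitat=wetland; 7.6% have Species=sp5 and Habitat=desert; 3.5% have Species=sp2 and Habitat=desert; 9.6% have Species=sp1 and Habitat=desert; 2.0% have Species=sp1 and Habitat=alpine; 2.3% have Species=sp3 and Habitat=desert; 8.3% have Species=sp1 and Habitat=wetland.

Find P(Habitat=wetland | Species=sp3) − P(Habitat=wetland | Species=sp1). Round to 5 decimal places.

P(Species=sp3) = 0.080 + 0.023 + 0.113 = 0.216; P(Habitat=wetland | Species=sp3) = 0.080/0.216 = 0.370370.
P(Species=sp1) = 0.083 + 0.096 + 0.020 = 0.199; P(Habitat=wetland | Species=sp1) = 0.083/0.199 = 0.417085.
Difference = -0.04672.

-0.04672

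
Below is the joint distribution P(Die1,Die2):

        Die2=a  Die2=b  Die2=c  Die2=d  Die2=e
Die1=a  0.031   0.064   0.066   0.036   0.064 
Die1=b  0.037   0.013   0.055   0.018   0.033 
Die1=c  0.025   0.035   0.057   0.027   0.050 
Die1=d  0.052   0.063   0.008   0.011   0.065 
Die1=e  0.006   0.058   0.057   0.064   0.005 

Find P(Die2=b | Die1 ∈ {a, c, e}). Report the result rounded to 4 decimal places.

0.2434

P(Die1=a) = 0.031 + 0.064 + 0.066 + 0.036 + 0.064 = 0.261.
P(Die1=c) = 0.025 + 0.035 + 0.057 + 0.027 + 0.050 = 0.194.
P(Die1=e) = 0.006 + 0.058 + 0.057 + 0.064 + 0.005 = 0.190.
P(Die1 ∈ {a, c, e}) = 0.261 + 0.194 + 0.190 = 0.645; P(Die2=b, Die1 ∈ {a, c, e}) = 0.064 + 0.035 + 0.058 = 0.157.
P(Die2=b | Die1 ∈ {a, c, e}) = 0.157/0.645 = 0.2434.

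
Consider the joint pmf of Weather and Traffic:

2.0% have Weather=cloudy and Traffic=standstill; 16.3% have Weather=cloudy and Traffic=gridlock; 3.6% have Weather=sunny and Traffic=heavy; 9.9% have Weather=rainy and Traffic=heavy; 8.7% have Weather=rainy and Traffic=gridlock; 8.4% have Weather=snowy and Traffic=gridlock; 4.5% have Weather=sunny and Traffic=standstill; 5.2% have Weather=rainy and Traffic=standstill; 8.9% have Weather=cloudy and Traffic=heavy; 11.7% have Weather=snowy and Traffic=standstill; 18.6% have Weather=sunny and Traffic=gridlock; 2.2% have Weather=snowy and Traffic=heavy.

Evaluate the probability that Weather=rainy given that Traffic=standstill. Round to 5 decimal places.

P(Traffic=standstill) = 0.045 + 0.020 + 0.052 + 0.117 = 0.234.
P(Weather=rainy | Traffic=standstill) = 0.052/0.234 = 0.22222.

0.22222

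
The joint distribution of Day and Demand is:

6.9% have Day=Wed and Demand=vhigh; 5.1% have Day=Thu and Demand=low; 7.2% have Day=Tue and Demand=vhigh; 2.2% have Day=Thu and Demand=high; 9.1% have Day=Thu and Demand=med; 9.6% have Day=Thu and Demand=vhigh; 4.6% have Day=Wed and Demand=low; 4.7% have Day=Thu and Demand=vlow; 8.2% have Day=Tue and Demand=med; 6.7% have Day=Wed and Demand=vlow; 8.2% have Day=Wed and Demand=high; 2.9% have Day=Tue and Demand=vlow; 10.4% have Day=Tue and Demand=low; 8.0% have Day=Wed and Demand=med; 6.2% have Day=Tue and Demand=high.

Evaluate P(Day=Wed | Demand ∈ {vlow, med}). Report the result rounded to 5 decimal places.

0.37121

P(Demand=vlow) = 0.029 + 0.067 + 0.047 = 0.143.
P(Demand=med) = 0.082 + 0.080 + 0.091 = 0.253.
P(Demand ∈ {vlow, med}) = 0.143 + 0.253 = 0.396; P(Day=Wed, Demand ∈ {vlow, med}) = 0.067 + 0.080 = 0.147.
P(Day=Wed | Demand ∈ {vlow, med}) = 0.147/0.396 = 0.37121.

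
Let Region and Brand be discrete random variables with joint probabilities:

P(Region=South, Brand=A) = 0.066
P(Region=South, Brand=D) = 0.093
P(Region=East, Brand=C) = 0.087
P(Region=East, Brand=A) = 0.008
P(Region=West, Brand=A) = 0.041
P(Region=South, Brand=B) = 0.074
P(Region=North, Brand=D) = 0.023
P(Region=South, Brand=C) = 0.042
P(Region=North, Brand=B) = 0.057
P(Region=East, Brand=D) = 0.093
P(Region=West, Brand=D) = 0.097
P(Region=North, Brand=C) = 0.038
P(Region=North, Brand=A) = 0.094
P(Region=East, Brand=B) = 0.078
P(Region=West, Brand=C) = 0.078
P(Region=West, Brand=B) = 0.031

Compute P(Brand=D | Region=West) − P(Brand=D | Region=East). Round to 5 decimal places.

0.04309

P(Region=West) = 0.041 + 0.031 + 0.078 + 0.097 = 0.247; P(Brand=D | Region=West) = 0.097/0.247 = 0.392713.
P(Region=East) = 0.008 + 0.078 + 0.087 + 0.093 = 0.266; P(Brand=D | Region=East) = 0.093/0.266 = 0.349624.
Difference = 0.04309.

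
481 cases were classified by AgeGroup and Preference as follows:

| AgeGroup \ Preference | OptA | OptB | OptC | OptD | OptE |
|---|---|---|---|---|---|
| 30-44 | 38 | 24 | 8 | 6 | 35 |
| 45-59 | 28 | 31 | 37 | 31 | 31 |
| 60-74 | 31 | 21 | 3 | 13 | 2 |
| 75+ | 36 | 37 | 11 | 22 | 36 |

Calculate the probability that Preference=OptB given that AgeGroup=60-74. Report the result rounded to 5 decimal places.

0.30000

Total with AgeGroup=60-74: 31 + 21 + 3 + 13 + 2 = 70.
P(Preference=OptB | AgeGroup=60-74) = 21/70 = 0.30000.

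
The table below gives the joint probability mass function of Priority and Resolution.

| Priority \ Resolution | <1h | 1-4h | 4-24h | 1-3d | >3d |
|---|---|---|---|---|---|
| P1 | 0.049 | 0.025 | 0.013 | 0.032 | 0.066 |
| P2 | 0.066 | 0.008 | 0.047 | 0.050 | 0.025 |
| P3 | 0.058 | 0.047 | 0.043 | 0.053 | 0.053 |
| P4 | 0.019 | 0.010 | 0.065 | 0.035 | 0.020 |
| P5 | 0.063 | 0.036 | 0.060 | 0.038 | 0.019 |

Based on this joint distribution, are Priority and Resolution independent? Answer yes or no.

P(Priority=P1) = 0.185 and P(Resolution=>3d) = 0.183, so their product is 0.03386, but P(Priority=P1, Resolution=>3d) = 0.066. Since these differ, Priority and Resolution are not independent.

no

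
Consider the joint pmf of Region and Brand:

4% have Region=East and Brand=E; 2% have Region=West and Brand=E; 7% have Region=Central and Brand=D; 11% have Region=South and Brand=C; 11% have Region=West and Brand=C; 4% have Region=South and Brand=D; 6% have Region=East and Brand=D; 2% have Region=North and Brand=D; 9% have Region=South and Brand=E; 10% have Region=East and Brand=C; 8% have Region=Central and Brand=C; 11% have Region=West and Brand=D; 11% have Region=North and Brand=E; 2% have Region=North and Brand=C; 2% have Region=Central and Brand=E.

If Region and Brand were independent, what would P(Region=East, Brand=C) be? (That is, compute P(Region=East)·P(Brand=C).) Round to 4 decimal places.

0.0840

P(Region=East) = 0.10 + 0.06 + 0.04 = 0.20.
P(Brand=C) = 0.02 + 0.11 + 0.10 + 0.11 + 0.08 = 0.42.
Product: 0.20 × 0.42 = 0.0840.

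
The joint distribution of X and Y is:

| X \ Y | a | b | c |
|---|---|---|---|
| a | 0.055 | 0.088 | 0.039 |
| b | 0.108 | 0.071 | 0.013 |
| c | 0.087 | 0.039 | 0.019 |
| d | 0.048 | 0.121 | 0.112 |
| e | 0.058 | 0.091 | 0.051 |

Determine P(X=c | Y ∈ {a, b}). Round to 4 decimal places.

P(Y=a) = 0.055 + 0.108 + 0.087 + 0.048 + 0.058 = 0.356.
P(Y=b) = 0.088 + 0.071 + 0.039 + 0.121 + 0.091 = 0.410.
P(Y ∈ {a, b}) = 0.356 + 0.410 = 0.766; P(X=c, Y ∈ {a, b}) = 0.087 + 0.039 = 0.126.
P(X=c | Y ∈ {a, b}) = 0.126/0.766 = 0.1645.

0.1645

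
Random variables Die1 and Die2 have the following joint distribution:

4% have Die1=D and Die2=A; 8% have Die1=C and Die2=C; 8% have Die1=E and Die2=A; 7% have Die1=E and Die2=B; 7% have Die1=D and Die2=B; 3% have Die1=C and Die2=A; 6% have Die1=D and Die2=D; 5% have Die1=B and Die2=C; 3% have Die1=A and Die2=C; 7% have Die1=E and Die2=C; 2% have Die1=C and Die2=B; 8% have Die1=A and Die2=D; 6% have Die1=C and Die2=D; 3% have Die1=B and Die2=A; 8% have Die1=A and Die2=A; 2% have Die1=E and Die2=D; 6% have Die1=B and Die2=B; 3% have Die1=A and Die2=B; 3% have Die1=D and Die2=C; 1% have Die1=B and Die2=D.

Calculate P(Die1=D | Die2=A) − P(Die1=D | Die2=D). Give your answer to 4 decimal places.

P(Die2=A) = 0.08 + 0.03 + 0.03 + 0.04 + 0.08 = 0.26; P(Die1=D | Die2=A) = 0.04/0.26 = 0.15385.
P(Die2=D) = 0.08 + 0.01 + 0.06 + 0.06 + 0.02 = 0.23; P(Die1=D | Die2=D) = 0.06/0.23 = 0.26087.
Difference = -0.1070.

-0.1070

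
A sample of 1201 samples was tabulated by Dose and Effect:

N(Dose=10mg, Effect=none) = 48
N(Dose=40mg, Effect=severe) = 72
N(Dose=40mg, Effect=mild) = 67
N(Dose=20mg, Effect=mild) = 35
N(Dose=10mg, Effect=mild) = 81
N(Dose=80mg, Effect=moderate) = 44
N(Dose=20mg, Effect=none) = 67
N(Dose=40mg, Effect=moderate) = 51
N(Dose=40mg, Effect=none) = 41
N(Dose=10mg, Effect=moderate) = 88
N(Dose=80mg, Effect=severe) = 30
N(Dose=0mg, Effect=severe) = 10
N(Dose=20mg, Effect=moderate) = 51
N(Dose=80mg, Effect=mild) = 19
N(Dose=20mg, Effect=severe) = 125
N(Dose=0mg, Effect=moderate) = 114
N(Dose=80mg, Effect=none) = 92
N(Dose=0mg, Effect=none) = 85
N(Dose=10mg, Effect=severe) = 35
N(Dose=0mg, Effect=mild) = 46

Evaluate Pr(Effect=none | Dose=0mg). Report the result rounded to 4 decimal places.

Total with Dose=0mg: 85 + 46 + 114 + 10 = 255.
P(Effect=none | Dose=0mg) = 85/255 = 0.3333.

0.3333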